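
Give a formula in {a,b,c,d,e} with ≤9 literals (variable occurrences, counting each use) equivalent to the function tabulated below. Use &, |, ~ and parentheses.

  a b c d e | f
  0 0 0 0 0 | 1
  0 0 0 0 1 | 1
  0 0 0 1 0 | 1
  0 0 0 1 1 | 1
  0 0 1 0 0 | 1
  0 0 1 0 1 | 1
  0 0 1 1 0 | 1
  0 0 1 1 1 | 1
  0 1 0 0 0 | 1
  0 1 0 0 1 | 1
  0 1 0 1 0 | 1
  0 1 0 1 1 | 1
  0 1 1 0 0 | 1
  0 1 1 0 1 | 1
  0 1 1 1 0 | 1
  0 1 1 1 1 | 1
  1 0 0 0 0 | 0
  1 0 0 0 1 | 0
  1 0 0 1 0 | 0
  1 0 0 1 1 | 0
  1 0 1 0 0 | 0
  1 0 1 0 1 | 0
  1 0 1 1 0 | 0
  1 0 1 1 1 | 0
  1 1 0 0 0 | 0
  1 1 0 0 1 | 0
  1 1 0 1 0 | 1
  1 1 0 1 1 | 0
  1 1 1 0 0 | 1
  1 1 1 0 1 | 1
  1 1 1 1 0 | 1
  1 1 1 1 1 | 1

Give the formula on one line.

((((~e | (c & ~d)) | c) & (b & (d | c))) | ~a)

  ~e = 10101010101010101010101010101010
  ~d = 11001100110011001100110011001100
  (c & ~d) = 00001100000011000000110000001100
  (~e | (c & ~d)) = 10101110101011101010111010101110
  ((~e | (c & ~d)) | c) = 10101111101011111010111110101111
  (d | c) = 00111111001111110011111100111111
  (b & (d | c)) = 00000000001111110000000000111111
  (((~e | (c & ~d)) | c) & (b & (d | c))) = 00000000001011110000000000101111
  ~a = 11111111111111110000000000000000
  ((((~e | (c & ~d)) | c) & (b & (d | c))) | ~a) = 11111111111111110000000000101111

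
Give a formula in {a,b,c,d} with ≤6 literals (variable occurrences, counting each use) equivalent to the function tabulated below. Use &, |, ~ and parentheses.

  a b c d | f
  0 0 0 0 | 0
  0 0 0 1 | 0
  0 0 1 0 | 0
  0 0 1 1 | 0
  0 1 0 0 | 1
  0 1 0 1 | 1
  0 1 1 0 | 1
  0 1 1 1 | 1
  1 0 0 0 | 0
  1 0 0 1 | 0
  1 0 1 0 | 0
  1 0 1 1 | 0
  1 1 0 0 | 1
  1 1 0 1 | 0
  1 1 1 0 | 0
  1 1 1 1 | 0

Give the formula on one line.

  ~a = 1111111100000000
  (~a & b) = 0000111100000000
  ~d = 1010101010101010
  ~c = 1100110011001100
  (d | ~c) = 1101110111011101
  (~d & (d | ~c)) = 1000100010001000
  ((~d & (d | ~c)) & b) = 0000100000001000
  ((~a & b) | ((~d & (d | ~c)) & b)) = 0000111100001000

((~a & b) | ((~d & (d | ~c)) & b))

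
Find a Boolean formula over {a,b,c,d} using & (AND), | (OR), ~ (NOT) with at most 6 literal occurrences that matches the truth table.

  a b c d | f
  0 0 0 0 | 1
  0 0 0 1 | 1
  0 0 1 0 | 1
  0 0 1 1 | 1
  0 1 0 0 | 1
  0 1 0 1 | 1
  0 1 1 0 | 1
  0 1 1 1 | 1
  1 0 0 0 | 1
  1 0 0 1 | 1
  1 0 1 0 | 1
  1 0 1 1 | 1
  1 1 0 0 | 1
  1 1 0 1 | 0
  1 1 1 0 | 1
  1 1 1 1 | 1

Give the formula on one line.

  ~a = 1111111100000000
  ~b = 1111000011110000
  (~a | ~b) = 1111111111110000
  ~d = 1010101010101010
  ((~a | ~b) | ~d) = 1111111111111010
  (((~a | ~b) | ~d) | c) = 1111111111111011

(((~a | ~b) | ~d) | c)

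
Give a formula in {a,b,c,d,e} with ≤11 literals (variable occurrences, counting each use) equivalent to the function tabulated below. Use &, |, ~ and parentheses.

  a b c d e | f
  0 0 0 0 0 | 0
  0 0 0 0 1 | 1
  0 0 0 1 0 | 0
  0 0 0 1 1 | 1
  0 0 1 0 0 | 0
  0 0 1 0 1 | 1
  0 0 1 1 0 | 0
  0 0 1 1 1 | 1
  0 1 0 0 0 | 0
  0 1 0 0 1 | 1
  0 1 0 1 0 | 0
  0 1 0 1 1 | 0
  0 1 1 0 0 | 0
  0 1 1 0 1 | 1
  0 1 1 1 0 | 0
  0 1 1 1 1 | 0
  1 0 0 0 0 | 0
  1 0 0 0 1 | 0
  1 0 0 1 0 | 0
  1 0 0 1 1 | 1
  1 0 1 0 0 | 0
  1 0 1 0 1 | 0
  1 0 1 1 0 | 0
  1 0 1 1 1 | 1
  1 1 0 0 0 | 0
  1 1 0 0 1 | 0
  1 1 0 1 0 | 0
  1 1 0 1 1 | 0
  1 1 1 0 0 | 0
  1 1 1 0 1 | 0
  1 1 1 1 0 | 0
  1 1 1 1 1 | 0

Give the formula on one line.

((e & (d | (~a | b))) & (~b | (b & (~a & ~d))))

  ~a = 11111111111111110000000000000000
  (~a | b) = 11111111111111110000000011111111
  (d | (~a | b)) = 11111111111111110011001111111111
  (e & (d | (~a | b))) = 01010101010101010001000101010101
  ~b = 11111111000000001111111100000000
  ~d = 11001100110011001100110011001100
  (~a & ~d) = 11001100110011000000000000000000
  (b & (~a & ~d)) = 00000000110011000000000000000000
  (~b | (b & (~a & ~d))) = 11111111110011001111111100000000
  ((e & (d | (~a | b))) & (~b | (b & (~a & ~d)))) = 01010101010001000001000100000000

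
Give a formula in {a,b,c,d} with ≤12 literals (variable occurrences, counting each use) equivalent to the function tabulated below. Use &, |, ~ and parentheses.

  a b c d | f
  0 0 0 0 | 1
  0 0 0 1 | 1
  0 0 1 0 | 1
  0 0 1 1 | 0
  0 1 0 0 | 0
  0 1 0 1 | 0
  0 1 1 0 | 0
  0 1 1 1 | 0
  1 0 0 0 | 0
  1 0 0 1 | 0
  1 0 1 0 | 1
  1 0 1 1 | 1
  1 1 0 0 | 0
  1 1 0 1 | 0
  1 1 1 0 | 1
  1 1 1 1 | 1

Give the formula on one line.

((~b & (~a & ((~d | (~c & ~b)) | b))) | (a & (c | ~a)))

  ~b = 1111000011110000
  ~a = 1111111100000000
  ~d = 1010101010101010
  ~c = 1100110011001100
  (~c & ~b) = 1100000011000000
  (~d | (~c & ~b)) = 1110101011101010
  ((~d | (~c & ~b)) | b) = 1110111111101111
  (~a & ((~d | (~c & ~b)) | b)) = 1110111100000000
  (~b & (~a & ((~d | (~c & ~b)) | b))) = 1110000000000000
  (c | ~a) = 1111111100110011
  (a & (c | ~a)) = 0000000000110011
  ((~b & (~a & ((~d | (~c & ~b)) | b))) | (a & (c | ~a))) = 1110000000110011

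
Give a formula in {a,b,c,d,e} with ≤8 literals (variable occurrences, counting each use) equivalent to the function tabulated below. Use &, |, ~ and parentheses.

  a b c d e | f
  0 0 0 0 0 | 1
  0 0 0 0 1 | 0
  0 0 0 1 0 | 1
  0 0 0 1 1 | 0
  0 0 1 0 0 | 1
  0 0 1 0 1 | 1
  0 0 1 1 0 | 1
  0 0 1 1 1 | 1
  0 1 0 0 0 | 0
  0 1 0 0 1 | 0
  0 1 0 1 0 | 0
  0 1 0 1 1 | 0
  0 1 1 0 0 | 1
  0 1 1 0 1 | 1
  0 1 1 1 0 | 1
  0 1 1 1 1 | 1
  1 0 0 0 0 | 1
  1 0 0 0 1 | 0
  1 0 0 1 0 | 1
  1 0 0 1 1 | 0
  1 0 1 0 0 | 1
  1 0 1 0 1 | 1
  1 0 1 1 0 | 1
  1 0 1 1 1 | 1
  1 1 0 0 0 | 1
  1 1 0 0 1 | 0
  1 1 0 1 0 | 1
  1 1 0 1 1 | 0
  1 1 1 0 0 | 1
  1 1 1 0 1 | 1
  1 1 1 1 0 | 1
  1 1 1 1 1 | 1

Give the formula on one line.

(((~d | ~e) & ((a | (~b & ~a)) & (~e | c))) | c)

  ~d = 11001100110011001100110011001100
  ~e = 10101010101010101010101010101010
  (~d | ~e) = 11101110111011101110111011101110
  ~b = 11111111000000001111111100000000
  ~a = 11111111111111110000000000000000
  (~b & ~a) = 11111111000000000000000000000000
  (a | (~b & ~a)) = 11111111000000001111111111111111
  (~e | c) = 10101111101011111010111110101111
  ((a | (~b & ~a)) & (~e | c)) = 10101111000000001010111110101111
  ((~d | ~e) & ((a | (~b & ~a)) & (~e | c))) = 10101110000000001010111010101110
  (((~d | ~e) & ((a | (~b & ~a)) & (~e | c))) | c) = 10101111000011111010111110101111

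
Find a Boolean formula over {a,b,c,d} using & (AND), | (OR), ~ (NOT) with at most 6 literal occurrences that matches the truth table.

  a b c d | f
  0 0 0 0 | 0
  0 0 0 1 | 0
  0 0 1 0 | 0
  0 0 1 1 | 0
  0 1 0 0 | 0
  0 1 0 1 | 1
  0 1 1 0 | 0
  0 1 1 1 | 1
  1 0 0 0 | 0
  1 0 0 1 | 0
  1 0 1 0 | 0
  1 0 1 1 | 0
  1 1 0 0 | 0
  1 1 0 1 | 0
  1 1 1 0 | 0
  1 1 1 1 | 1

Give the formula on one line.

((d & b) & (~a | c))

  (d & b) = 0000010100000101
  ~a = 1111111100000000
  (~a | c) = 1111111100110011
  ((d & b) & (~a | c)) = 0000010100000001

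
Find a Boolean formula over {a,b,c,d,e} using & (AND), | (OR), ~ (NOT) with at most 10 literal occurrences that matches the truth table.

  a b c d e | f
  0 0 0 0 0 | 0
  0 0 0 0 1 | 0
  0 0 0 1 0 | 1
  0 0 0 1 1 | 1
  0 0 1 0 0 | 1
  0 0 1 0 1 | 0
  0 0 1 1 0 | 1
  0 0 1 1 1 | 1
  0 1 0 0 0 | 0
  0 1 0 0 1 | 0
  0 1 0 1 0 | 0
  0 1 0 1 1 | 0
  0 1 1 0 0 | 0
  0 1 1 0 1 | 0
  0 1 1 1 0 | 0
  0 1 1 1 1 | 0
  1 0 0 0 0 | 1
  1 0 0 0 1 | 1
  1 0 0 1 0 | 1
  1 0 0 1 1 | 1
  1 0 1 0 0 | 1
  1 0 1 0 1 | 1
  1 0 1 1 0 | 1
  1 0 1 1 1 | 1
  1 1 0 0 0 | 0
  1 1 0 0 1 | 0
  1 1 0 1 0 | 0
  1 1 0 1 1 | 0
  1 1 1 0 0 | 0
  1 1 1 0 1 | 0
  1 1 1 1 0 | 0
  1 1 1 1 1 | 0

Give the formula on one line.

(((~e & b) | ((c & ~e) | (d | a))) & ~b)

  ~e = 10101010101010101010101010101010
  (~e & b) = 00000000101010100000000010101010
  (c & ~e) = 00001010000010100000101000001010
  (d | a) = 00110011001100111111111111111111
  ((c & ~e) | (d | a)) = 00111011001110111111111111111111
  ((~e & b) | ((c & ~e) | (d | a))) = 00111011101110111111111111111111
  ~b = 11111111000000001111111100000000
  (((~e & b) | ((c & ~e) | (d | a))) & ~b) = 00111011000000001111111100000000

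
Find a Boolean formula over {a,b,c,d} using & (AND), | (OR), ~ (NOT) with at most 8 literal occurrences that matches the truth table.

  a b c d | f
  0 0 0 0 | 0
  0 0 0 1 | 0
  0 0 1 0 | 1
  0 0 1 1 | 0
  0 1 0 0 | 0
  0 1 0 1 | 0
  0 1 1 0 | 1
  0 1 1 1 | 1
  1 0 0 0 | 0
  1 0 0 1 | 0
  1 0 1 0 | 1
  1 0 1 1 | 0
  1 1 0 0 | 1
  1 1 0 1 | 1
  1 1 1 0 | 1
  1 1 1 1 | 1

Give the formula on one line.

  ~d = 1010101010101010
  (~d | b) = 1010111110101111
  ((~d | b) & c) = 0010001100100011
  (a & b) = 0000000000001111
  (((~d | b) & c) | (a & b)) = 0010001100101111

(((~d | b) & c) | (a & b))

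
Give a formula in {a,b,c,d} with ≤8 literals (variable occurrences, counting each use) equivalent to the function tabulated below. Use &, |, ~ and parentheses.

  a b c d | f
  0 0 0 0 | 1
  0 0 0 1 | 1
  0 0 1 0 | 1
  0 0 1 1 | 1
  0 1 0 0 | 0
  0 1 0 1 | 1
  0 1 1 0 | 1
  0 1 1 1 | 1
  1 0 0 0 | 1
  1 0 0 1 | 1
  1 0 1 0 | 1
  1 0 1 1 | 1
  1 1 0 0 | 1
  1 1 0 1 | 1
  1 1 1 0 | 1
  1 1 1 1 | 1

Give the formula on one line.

  (c | a) = 0011001111111111
  ~b = 1111000011110000
  ((c | a) | ~b) = 1111001111111111
  (b & d) = 0000010100000101
  (((c | a) | ~b) | (b & d)) = 1111011111111111

(((c | a) | ~b) | (b & d))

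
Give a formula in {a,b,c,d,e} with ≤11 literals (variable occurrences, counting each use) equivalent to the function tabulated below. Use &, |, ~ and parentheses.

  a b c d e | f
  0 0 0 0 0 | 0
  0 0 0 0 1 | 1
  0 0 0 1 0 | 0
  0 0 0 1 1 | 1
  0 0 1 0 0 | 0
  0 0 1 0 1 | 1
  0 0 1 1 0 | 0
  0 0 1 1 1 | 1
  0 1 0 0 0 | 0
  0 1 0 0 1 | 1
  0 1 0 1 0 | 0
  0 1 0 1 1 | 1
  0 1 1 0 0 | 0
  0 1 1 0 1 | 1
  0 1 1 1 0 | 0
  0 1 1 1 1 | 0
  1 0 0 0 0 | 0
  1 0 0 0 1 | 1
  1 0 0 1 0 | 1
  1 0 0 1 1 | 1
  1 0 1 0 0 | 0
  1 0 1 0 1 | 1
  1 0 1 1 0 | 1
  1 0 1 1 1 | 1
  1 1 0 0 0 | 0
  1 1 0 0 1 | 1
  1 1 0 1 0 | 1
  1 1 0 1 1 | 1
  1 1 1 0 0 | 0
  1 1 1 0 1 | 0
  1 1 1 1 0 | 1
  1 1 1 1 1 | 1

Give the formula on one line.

((((~d & e) & ~a) & b) | ((e & (~c | ~b)) | (d & a)))

  ~d = 11001100110011001100110011001100
  (~d & e) = 01000100010001000100010001000100
  ~a = 11111111111111110000000000000000
  ((~d & e) & ~a) = 01000100010001000000000000000000
  (((~d & e) & ~a) & b) = 00000000010001000000000000000000
  ~c = 11110000111100001111000011110000
  ~b = 11111111000000001111111100000000
  (~c | ~b) = 11111111111100001111111111110000
  (e & (~c | ~b)) = 01010101010100000101010101010000
  (d & a) = 00000000000000000011001100110011
  ((e & (~c | ~b)) | (d & a)) = 01010101010100000111011101110011
  ((((~d & e) & ~a) & b) | ((e & (~c | ~b)) | (d & a))) = 01010101010101000111011101110011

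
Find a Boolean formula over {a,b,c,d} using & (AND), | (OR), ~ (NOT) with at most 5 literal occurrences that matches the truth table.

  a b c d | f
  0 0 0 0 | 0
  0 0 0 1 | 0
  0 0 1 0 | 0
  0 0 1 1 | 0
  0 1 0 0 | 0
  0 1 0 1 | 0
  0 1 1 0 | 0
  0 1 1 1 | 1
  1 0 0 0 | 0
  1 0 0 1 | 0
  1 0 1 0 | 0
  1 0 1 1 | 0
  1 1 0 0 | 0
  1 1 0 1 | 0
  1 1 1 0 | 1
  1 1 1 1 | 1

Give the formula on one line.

(b & ((a | d) & c))

  (a | d) = 0101010111111111
  ((a | d) & c) = 0001000100110011
  (b & ((a | d) & c)) = 0000000100000011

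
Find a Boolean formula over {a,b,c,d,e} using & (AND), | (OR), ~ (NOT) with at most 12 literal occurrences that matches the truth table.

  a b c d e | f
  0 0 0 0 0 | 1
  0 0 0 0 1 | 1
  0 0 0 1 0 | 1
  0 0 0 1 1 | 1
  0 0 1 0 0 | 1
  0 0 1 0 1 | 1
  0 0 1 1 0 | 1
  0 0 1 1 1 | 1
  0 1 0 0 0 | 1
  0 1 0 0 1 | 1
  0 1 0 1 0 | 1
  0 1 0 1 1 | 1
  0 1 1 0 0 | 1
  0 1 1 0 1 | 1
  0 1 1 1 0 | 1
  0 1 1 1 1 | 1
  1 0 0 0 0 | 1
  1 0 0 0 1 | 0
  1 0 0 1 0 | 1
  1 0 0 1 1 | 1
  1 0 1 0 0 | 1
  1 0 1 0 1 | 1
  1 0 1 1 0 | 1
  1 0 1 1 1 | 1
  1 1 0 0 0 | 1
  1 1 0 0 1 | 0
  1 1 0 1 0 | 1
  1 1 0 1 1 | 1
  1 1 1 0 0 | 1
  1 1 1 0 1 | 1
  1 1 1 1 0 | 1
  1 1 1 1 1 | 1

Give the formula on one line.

  (c & a) = 00000000000000000000111100001111
  ~c = 11110000111100001111000011110000
  (~c & d) = 00110000001100000011000000110000
  (b & (~c & d)) = 00000000001100000000000000110000
  ((c & a) | (b & (~c & d))) = 00000000001100000000111100111111
  ~a = 11111111111111110000000000000000
  (((c & a) | (b & (~c & d))) | ~a) = 11111111111111110000111100111111
  ~e = 10101010101010101010101010101010
  (a & ~e) = 00000000000000001010101010101010
  (d | (a & ~e)) = 00110011001100111011101110111011
  ((((c & a) | (b & (~c & d))) | ~a) | (d | (a & ~e))) = 11111111111111111011111110111111

((((c & a) | (b & (~c & d))) | ~a) | (d | (a & ~e)))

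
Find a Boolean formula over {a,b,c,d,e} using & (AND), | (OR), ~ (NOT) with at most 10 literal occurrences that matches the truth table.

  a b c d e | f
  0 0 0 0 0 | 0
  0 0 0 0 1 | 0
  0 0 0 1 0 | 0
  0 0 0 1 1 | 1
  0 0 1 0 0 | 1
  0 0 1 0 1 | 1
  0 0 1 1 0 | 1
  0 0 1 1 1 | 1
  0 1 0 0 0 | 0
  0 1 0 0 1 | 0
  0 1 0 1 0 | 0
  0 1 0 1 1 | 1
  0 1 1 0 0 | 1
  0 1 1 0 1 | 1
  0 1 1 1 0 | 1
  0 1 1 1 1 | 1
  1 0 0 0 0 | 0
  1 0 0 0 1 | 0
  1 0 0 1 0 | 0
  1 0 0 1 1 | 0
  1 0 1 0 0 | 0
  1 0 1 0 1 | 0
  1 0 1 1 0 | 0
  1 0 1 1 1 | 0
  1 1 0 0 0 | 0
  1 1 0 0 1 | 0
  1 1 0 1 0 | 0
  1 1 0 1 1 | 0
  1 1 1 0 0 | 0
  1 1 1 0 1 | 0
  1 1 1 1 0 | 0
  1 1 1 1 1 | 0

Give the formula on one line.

  ~a = 11111111111111110000000000000000
  (c & ~a) = 00001111000011110000000000000000
  ~c = 11110000111100001111000011110000
  (~c & d) = 00110000001100000011000000110000
  (c | e) = 01011111010111110101111101011111
  (~c & (c | e)) = 01010000010100000101000001010000
  ((~c & d) & (~c & (c | e))) = 00010000000100000001000000010000
  (((~c & d) & (~c & (c | e))) & ~a) = 00010000000100000000000000000000
  ((c & ~a) | (((~c & d) & (~c & (c | e))) & ~a)) = 00011111000111110000000000000000

((c & ~a) | (((~c & d) & (~c & (c | e))) & ~a))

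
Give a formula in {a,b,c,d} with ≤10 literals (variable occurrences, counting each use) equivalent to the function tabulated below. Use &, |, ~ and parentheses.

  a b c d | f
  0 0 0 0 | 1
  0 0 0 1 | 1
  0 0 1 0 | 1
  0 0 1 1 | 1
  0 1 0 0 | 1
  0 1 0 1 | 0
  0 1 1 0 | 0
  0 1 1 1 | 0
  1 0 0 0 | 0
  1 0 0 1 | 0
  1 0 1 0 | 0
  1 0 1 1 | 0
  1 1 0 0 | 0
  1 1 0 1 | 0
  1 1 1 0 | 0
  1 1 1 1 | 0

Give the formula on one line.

  ~d = 1010101010101010
  (b & ~d) = 0000101000001010
  (b & a) = 0000000000001111
  ((b & ~d) | (b & a)) = 0000101000001111
  ~b = 1111000011110000
  (((b & ~d) | (b & a)) | ~b) = 1111101011111111
  ~c = 1100110011001100
  (~b | ~c) = 1111110011111100
  ((((b & ~d) | (b & a)) | ~b) & (~b | ~c)) = 1111100011111100
  ~a = 1111111100000000
  (((((b & ~d) | (b & a)) | ~b) & (~b | ~c)) & ~a) = 1111100000000000

(((((b & ~d) | (b & a)) | ~b) & (~b | ~c)) & ~a)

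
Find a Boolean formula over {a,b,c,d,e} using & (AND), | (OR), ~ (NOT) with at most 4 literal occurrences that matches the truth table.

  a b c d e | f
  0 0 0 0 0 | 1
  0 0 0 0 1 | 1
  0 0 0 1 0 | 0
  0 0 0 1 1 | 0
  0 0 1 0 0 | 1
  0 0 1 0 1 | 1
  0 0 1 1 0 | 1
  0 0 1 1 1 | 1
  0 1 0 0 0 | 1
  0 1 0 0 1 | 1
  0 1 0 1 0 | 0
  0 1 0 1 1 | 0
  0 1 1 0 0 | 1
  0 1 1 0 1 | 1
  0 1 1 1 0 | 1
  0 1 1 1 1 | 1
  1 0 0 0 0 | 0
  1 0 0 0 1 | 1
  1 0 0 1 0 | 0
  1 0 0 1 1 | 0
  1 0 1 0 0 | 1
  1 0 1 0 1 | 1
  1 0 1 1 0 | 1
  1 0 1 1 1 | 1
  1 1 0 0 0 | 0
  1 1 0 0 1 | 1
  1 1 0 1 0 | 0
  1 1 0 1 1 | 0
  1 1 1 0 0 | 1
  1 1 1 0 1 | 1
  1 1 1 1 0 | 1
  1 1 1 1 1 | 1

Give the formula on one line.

((~d & (e | ~a)) | c)

  ~d = 11001100110011001100110011001100
  ~a = 11111111111111110000000000000000
  (e | ~a) = 11111111111111110101010101010101
  (~d & (e | ~a)) = 11001100110011000100010001000100
  ((~d & (e | ~a)) | c) = 11001111110011110100111101001111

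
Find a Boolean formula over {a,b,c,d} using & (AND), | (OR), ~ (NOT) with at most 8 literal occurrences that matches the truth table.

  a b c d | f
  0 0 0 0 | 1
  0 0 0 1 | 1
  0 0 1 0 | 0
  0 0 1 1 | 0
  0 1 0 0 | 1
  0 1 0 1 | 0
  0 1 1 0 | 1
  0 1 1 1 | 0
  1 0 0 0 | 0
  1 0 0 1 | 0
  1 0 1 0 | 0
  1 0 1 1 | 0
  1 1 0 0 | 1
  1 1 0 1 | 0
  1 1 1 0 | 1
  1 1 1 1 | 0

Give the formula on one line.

  (c & a) = 0000000000110011
  ~a = 1111111100000000
  ((c & a) | ~a) = 1111111100110011
  ~b = 1111000011110000
  (((c & a) | ~a) & ~b) = 1111000000110000
  ~c = 1100110011001100
  ((((c & a) | ~a) & ~b) & ~c) = 1100000000000000
  ~d = 1010101010101010
  (b & ~d) = 0000101000001010
  (((((c & a) | ~a) & ~b) & ~c) | (b & ~d)) = 1100101000001010

(((((c & a) | ~a) & ~b) & ~c) | (b & ~d))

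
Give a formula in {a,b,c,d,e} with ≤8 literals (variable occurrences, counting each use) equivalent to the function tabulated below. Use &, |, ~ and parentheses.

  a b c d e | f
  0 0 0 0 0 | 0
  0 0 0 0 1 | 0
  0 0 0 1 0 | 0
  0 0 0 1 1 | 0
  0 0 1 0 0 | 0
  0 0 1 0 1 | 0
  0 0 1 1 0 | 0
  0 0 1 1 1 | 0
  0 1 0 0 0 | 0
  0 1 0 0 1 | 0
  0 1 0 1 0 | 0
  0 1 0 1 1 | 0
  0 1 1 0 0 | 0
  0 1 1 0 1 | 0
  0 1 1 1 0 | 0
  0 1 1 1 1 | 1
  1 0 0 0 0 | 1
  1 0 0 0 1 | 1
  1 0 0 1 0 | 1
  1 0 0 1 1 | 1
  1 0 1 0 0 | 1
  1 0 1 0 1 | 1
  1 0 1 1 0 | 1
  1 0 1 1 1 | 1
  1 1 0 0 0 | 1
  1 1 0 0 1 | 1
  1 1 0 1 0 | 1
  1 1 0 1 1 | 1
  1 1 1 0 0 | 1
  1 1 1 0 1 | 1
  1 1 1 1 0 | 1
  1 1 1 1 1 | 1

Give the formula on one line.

((((d & b) & c) & e) | a)

  (d & b) = 00000000001100110000000000110011
  ((d & b) & c) = 00000000000000110000000000000011
  (((d & b) & c) & e) = 00000000000000010000000000000001
  ((((d & b) & c) & e) | a) = 00000000000000011111111111111111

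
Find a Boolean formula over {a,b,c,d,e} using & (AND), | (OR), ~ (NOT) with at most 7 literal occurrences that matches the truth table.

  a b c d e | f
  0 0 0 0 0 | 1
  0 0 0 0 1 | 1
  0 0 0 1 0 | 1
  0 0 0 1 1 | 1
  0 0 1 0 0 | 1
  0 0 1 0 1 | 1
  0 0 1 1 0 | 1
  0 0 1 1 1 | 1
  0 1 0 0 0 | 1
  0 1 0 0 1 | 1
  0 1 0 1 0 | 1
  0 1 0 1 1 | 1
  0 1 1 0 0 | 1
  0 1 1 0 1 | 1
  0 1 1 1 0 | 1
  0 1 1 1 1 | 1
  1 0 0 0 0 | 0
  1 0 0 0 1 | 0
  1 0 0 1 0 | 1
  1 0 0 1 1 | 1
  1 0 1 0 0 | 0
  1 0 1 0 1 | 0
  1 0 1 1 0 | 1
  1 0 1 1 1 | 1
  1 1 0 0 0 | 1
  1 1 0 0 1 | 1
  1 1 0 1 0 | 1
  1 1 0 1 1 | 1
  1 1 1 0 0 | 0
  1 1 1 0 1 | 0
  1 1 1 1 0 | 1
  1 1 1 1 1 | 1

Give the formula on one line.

  ~a = 11111111111111110000000000000000
  (b | ~a) = 11111111111111110000000011111111
  ~c = 11110000111100001111000011110000
  (~c | ~a) = 11111111111111111111000011110000
  ((b | ~a) & (~c | ~a)) = 11111111111111110000000011110000
  (d | ~a) = 11111111111111110011001100110011
  (((b | ~a) & (~c | ~a)) | (d | ~a)) = 11111111111111110011001111110011

(((b | ~a) & (~c | ~a)) | (d | ~a))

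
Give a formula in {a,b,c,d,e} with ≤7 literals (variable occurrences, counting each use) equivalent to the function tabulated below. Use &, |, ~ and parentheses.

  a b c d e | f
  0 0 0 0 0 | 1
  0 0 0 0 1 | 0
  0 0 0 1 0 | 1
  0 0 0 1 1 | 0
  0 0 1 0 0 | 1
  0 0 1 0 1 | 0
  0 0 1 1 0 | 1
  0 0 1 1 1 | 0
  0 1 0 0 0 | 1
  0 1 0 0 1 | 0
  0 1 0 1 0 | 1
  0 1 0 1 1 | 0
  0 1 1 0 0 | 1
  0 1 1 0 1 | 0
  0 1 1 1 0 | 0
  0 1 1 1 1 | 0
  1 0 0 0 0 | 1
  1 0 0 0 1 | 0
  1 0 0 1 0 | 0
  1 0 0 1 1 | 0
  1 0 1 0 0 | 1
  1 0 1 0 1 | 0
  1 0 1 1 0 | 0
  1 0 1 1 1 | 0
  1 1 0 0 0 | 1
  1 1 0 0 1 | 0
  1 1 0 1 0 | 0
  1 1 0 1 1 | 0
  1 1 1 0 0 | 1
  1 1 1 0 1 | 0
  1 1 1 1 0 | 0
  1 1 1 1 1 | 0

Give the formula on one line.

  ~e = 10101010101010101010101010101010
  ~d = 11001100110011001100110011001100
  ~a = 11111111111111110000000000000000
  (d & ~a) = 00110011001100110000000000000000
  ~b = 11111111000000001111111100000000
  ~c = 11110000111100001111000011110000
  (~b | ~c) = 11111111111100001111111111110000
  ((d & ~a) & (~b | ~c)) = 00110011001100000000000000000000
  (~d | ((d & ~a) & (~b | ~c))) = 11111111111111001100110011001100
  (~e & (~d | ((d & ~a) & (~b | ~c)))) = 10101010101010001000100010001000

(~e & (~d | ((d & ~a) & (~b | ~c))))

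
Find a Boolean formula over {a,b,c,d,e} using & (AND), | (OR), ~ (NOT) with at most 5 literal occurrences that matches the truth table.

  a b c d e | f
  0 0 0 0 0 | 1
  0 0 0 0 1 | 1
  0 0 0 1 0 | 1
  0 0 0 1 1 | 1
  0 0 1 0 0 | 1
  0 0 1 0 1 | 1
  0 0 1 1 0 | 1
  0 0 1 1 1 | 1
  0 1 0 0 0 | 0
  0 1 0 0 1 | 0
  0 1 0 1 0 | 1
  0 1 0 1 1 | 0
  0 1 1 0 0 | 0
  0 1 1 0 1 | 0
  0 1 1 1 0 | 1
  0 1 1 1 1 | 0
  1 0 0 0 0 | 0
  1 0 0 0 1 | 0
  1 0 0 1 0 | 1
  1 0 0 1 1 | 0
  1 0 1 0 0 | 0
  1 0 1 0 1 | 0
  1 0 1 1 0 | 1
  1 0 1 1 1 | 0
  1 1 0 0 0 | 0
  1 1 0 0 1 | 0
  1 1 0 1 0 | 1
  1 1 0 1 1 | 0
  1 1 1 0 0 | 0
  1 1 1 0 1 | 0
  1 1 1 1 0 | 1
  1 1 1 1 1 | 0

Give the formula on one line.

((~a & ~b) | (~e & d))

  ~a = 11111111111111110000000000000000
  ~b = 11111111000000001111111100000000
  (~a & ~b) = 11111111000000000000000000000000
  ~e = 10101010101010101010101010101010
  (~e & d) = 00100010001000100010001000100010
  ((~a & ~b) | (~e & d)) = 11111111001000100010001000100010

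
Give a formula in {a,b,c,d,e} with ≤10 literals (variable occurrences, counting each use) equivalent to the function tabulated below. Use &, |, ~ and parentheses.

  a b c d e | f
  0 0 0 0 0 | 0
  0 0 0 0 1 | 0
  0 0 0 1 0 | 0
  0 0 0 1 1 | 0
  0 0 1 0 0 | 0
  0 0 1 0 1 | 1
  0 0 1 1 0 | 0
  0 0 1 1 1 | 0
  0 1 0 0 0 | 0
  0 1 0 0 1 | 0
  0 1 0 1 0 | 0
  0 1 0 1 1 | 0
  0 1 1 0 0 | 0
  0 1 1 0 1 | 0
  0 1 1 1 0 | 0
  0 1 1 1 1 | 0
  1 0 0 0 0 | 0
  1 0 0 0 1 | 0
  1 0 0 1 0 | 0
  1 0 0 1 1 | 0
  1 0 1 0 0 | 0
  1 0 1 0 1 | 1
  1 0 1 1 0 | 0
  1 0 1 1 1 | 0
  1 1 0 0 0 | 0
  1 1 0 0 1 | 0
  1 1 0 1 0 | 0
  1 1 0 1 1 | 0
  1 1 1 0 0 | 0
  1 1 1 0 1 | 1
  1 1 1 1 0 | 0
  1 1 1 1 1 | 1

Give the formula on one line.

  ~d = 11001100110011001100110011001100
  ~b = 11111111000000001111111100000000
  (~d & ~b) = 11001100000000001100110000000000
  ~c = 11110000111100001111000011110000
  ((~d & ~b) | ~c) = 11111100111100001111110011110000
  (((~d & ~b) | ~c) & e) = 01010100010100000101010001010000
  (b & a) = 00000000000000000000000011111111
  ((b & a) & e) = 00000000000000000000000001010101
  ((((~d & ~b) | ~c) & e) | ((b & a) & e)) = 01010100010100000101010001010101
  (c & ((((~d & ~b) | ~c) & e) | ((b & a) & e))) = 00000100000000000000010000000101

(c & ((((~d & ~b) | ~c) & e) | ((b & a) & e)))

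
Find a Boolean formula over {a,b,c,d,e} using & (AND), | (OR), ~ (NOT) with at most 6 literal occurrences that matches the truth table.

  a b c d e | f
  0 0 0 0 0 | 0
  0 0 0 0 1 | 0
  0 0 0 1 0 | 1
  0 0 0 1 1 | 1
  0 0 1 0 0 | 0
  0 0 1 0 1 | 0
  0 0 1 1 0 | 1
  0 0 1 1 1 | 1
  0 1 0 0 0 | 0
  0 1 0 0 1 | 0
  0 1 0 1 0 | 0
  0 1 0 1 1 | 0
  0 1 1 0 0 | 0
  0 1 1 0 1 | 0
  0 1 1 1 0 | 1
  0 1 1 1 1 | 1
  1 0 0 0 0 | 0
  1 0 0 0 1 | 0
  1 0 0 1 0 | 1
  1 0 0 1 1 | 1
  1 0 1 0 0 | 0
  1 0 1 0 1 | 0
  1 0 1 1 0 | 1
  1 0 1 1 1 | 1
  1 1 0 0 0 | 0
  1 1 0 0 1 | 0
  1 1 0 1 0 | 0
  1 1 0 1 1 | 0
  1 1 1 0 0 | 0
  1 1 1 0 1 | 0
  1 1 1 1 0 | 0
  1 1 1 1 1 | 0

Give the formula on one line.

((a | d) & ((c & ~a) | (~b & d)))

  (a | d) = 00110011001100111111111111111111
  ~a = 11111111111111110000000000000000
  (c & ~a) = 00001111000011110000000000000000
  ~b = 11111111000000001111111100000000
  (~b & d) = 00110011000000000011001100000000
  ((c & ~a) | (~b & d)) = 00111111000011110011001100000000
  ((a | d) & ((c & ~a) | (~b & d))) = 00110011000000110011001100000000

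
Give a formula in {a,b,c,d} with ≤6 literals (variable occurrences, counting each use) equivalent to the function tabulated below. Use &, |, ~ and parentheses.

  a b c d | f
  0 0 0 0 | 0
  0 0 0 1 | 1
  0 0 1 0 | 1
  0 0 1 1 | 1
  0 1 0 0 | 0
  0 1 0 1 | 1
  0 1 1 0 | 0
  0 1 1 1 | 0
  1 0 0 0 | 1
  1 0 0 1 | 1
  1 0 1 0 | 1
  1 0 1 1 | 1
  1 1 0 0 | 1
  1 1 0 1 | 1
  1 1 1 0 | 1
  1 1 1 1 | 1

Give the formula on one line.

(((a | d) & ~c) | ((c & ~b) | a))

  (a | d) = 0101010111111111
  ~c = 1100110011001100
  ((a | d) & ~c) = 0100010011001100
  ~b = 1111000011110000
  (c & ~b) = 0011000000110000
  ((c & ~b) | a) = 0011000011111111
  (((a | d) & ~c) | ((c & ~b) | a)) = 0111010011111111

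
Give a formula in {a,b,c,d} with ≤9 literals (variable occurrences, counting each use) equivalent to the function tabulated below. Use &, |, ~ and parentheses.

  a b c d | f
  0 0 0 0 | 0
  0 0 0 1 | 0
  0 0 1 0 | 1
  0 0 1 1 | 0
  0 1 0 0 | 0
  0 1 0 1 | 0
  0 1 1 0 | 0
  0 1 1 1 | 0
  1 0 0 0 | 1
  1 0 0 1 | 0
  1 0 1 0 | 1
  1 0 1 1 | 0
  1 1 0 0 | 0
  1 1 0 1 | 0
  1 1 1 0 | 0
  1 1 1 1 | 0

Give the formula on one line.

((~d & (d | ~b)) & (a | ((c | (~b & d)) | (b & ~d))))

  ~d = 1010101010101010
  ~b = 1111000011110000
  (d | ~b) = 1111010111110101
  (~d & (d | ~b)) = 1010000010100000
  (~b & d) = 0101000001010000
  (c | (~b & d)) = 0111001101110011
  (b & ~d) = 0000101000001010
  ((c | (~b & d)) | (b & ~d)) = 0111101101111011
  (a | ((c | (~b & d)) | (b & ~d))) = 0111101111111111
  ((~d & (d | ~b)) & (a | ((c | (~b & d)) | (b & ~d)))) = 0010000010100000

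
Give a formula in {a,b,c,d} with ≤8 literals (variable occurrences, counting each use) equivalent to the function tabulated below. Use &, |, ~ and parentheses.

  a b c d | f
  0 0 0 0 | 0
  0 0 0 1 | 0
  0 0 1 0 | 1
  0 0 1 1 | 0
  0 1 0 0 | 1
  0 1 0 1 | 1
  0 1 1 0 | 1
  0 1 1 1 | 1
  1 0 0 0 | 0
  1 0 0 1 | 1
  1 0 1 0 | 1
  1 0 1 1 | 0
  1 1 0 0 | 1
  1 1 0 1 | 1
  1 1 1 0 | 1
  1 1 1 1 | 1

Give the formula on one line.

  ~d = 1010101010101010
  (~d & c) = 0010001000100010
  (b | (~d & c)) = 0010111100101111
  ~c = 1100110011001100
  (a | b) = 0000111111111111
  ((a | b) & d) = 0000010101010101
  (((a | b) & d) & a) = 0000000001010101
  (~c & (((a | b) & d) & a)) = 0000000001000100
  ((b | (~d & c)) | (~c & (((a | b) & d) & a))) = 0010111101101111

((b | (~d & c)) | (~c & (((a | b) & d) & a)))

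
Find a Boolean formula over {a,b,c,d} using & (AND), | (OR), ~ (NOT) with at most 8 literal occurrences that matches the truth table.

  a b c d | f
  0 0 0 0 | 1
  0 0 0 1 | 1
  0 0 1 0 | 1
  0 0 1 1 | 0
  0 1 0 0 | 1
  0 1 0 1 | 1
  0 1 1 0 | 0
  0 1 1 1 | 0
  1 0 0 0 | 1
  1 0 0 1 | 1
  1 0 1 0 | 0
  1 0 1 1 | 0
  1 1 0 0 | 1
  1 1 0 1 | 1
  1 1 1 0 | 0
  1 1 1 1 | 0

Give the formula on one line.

(~c | ((~a & ~b) & (~d & c)))

  ~c = 1100110011001100
  ~a = 1111111100000000
  ~b = 1111000011110000
  (~a & ~b) = 1111000000000000
  ~d = 1010101010101010
  (~d & c) = 0010001000100010
  ((~a & ~b) & (~d & c)) = 0010000000000000
  (~c | ((~a & ~b) & (~d & c))) = 1110110011001100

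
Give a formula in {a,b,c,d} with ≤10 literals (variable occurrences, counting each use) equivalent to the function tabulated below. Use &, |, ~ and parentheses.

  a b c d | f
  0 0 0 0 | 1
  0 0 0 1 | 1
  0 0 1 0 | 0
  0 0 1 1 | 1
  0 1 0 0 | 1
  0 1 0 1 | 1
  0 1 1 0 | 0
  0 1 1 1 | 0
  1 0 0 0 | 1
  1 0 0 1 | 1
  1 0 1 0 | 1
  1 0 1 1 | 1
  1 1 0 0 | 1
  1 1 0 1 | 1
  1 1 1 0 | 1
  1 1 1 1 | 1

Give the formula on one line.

  ~c = 1100110011001100
  ~a = 1111111100000000
  ~b = 1111000011110000
  (~a & ~b) = 1111000000000000
  (c & (~a & ~b)) = 0011000000000000
  (~c | (c & (~a & ~b))) = 1111110011001100
  (~c | d) = 1101110111011101
  ((~c | (c & (~a & ~b))) & (~c | d)) = 1101110011001100
  (a | ((~c | (c & (~a & ~b))) & (~c | d))) = 1101110011111111

(a | ((~c | (c & (~a & ~b))) & (~c | d)))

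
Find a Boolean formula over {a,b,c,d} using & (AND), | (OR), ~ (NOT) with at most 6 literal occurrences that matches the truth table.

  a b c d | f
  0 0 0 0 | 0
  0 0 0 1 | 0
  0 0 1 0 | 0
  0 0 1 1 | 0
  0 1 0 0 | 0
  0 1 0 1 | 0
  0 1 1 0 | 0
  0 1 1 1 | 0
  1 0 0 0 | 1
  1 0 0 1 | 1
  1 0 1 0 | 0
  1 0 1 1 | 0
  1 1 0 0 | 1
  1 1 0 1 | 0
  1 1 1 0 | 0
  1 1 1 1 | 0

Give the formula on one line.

  ~c = 1100110011001100
  (~c & a) = 0000000011001100
  ~b = 1111000011110000
  ~d = 1010101010101010
  (~b | ~d) = 1111101011111010
  ((~c & a) & (~b | ~d)) = 0000000011001000

((~c & a) & (~b | ~d))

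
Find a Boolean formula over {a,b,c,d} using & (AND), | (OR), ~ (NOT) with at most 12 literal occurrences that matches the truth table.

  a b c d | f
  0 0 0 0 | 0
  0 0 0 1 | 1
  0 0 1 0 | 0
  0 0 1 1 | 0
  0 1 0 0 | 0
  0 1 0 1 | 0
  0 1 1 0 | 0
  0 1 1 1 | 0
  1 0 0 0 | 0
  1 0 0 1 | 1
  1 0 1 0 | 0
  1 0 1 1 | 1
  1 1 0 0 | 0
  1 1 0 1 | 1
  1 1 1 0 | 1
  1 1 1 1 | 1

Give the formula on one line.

((d | c) & (((d & a) | (b & (a & c))) | (~b & ~c)))

  (d | c) = 0111011101110111
  (d & a) = 0000000001010101
  (a & c) = 0000000000110011
  (b & (a & c)) = 0000000000000011
  ((d & a) | (b & (a & c))) = 0000000001010111
  ~b = 1111000011110000
  ~c = 1100110011001100
  (~b & ~c) = 1100000011000000
  (((d & a) | (b & (a & c))) | (~b & ~c)) = 1100000011010111
  ((d | c) & (((d & a) | (b & (a & c))) | (~b & ~c))) = 0100000001010111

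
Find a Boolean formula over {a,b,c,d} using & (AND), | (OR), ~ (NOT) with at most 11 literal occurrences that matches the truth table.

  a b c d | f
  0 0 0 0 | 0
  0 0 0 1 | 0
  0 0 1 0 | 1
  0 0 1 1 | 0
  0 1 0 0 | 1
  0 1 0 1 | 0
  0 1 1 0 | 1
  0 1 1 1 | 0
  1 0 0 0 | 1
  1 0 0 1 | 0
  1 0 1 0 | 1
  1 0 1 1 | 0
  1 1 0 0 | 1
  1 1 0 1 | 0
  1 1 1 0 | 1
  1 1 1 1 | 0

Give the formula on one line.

(~d & ((~d | a) & ((c | d) | (d | (a | b)))))

  ~d = 1010101010101010
  (~d | a) = 1010101011111111
  (c | d) = 0111011101110111
  (a | b) = 0000111111111111
  (d | (a | b)) = 0101111111111111
  ((c | d) | (d | (a | b))) = 0111111111111111
  ((~d | a) & ((c | d) | (d | (a | b)))) = 0010101011111111
  (~d & ((~d | a) & ((c | d) | (d | (a | b))))) = 0010101010101010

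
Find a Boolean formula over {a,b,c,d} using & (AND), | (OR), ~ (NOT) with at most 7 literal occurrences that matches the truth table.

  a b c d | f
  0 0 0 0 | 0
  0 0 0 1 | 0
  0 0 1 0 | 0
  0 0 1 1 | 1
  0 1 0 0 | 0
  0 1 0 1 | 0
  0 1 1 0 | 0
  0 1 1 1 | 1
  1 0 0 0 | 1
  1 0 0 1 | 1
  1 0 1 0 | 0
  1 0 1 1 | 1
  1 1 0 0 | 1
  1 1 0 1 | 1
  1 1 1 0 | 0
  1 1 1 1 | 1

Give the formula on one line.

  ~c = 1100110011001100
  (b | ~c) = 1100111111001111
  ~b = 1111000011110000
  (~c | ~b) = 1111110011111100
  (a & (~c | ~b)) = 0000000011111100
  ((b | ~c) & (a & (~c | ~b))) = 0000000011001100
  (d & c) = 0001000100010001
  (((b | ~c) & (a & (~c | ~b))) | (d & c)) = 0001000111011101

(((b | ~c) & (a & (~c | ~b))) | (d & c))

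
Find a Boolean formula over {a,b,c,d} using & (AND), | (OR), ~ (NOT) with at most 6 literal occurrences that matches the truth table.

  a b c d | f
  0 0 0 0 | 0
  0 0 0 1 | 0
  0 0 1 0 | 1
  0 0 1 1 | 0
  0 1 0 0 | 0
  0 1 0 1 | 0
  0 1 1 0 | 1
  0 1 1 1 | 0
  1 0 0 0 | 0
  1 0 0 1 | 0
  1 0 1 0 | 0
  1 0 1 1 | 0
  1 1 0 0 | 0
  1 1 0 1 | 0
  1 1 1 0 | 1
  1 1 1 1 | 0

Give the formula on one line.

((c & ~d) & ((~a | b) | ~c))

  ~d = 1010101010101010
  (c & ~d) = 0010001000100010
  ~a = 1111111100000000
  (~a | b) = 1111111100001111
  ~c = 1100110011001100
  ((~a | b) | ~c) = 1111111111001111
  ((c & ~d) & ((~a | b) | ~c)) = 0010001000000010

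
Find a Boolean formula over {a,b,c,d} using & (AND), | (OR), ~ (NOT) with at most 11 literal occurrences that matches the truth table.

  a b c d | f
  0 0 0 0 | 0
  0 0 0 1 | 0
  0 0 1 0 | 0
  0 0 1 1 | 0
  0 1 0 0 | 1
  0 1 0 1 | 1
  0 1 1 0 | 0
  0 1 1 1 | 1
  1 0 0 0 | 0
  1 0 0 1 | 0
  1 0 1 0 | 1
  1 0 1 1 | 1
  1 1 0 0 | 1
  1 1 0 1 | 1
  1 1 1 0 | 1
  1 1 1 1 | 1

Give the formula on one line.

  (c & a) = 0000000000110011
  (b | (c & a)) = 0000111100111111
  ~a = 1111111100000000
  ~c = 1100110011001100
  (~c | a) = 1100110011111111
  (~a & (~c | a)) = 1100110000000000
  (d | a) = 0101010111111111
  ((~a & (~c | a)) | (d | a)) = 1101110111111111
  ((b | (c & a)) & ((~a & (~c | a)) | (d | a))) = 0000110100111111

((b | (c & a)) & ((~a & (~c | a)) | (d | a)))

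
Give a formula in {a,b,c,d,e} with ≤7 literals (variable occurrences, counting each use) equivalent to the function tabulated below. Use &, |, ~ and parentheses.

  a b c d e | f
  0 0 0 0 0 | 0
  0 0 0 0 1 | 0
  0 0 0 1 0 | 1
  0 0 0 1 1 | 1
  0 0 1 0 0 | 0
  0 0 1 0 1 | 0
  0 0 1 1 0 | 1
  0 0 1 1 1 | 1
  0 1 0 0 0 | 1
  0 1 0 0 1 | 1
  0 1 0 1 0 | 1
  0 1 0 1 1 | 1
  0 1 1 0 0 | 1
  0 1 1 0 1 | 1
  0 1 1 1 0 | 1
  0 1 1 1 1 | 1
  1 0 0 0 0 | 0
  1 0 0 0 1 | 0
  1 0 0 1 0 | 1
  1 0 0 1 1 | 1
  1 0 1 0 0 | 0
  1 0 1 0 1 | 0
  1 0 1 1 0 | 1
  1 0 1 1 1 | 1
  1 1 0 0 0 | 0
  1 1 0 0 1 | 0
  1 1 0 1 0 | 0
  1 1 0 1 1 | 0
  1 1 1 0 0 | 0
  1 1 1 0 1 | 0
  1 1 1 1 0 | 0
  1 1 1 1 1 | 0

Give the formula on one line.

((~b | ~a) & (b | d))

  ~b = 11111111000000001111111100000000
  ~a = 11111111111111110000000000000000
  (~b | ~a) = 11111111111111111111111100000000
  (b | d) = 00110011111111110011001111111111
  ((~b | ~a) & (b | d)) = 00110011111111110011001100000000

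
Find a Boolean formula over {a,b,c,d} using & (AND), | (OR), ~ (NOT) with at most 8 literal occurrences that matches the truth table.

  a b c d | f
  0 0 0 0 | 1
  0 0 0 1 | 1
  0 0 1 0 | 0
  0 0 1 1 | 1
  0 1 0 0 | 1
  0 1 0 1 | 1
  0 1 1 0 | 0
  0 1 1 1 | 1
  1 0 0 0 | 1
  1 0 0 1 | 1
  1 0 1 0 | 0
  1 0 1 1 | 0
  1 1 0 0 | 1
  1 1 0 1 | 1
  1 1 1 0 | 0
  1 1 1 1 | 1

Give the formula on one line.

  ~c = 1100110011001100
  ~a = 1111111100000000
  (~a | b) = 1111111100001111
  ~b = 1111000011110000
  (~b | a) = 1111000011111111
  ((~b | a) & ~c) = 1100000011001100
  (d | ((~b | a) & ~c)) = 1101010111011101
  ((~a | b) & (d | ((~b | a) & ~c))) = 1101010100001101
  (~c | ((~a | b) & (d | ((~b | a) & ~c)))) = 1101110111001101

(~c | ((~a | b) & (d | ((~b | a) & ~c))))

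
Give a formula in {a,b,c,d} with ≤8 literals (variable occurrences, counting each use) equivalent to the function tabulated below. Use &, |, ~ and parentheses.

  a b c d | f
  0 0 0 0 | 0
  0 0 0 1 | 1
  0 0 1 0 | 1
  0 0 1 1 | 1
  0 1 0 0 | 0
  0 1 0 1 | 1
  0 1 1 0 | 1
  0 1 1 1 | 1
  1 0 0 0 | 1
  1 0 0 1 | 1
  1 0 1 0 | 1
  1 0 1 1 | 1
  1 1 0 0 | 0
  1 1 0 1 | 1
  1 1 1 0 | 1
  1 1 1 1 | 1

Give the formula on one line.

  ~b = 1111000011110000
  (~b & a) = 0000000011110000
  (d | (~b & a)) = 0101010111110101
  (c | d) = 0111011101110111
  ((d | (~b & a)) | (c | d)) = 0111011111110111

((d | (~b & a)) | (c | d))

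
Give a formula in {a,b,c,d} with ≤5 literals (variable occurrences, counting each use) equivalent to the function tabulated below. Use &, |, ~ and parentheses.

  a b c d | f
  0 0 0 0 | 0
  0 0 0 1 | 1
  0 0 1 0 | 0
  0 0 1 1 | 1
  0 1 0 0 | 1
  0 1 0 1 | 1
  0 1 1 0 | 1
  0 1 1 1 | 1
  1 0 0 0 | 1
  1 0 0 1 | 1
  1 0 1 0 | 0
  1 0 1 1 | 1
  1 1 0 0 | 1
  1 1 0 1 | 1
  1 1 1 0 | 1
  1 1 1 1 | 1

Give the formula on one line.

  ~c = 1100110011001100
  (~c | d) = 1101110111011101
  (a & (~c | d)) = 0000000011011101
  ((a & (~c | d)) | b) = 0000111111011111
  (((a & (~c | d)) | b) | d) = 0101111111011111

(((a & (~c | d)) | b) | d)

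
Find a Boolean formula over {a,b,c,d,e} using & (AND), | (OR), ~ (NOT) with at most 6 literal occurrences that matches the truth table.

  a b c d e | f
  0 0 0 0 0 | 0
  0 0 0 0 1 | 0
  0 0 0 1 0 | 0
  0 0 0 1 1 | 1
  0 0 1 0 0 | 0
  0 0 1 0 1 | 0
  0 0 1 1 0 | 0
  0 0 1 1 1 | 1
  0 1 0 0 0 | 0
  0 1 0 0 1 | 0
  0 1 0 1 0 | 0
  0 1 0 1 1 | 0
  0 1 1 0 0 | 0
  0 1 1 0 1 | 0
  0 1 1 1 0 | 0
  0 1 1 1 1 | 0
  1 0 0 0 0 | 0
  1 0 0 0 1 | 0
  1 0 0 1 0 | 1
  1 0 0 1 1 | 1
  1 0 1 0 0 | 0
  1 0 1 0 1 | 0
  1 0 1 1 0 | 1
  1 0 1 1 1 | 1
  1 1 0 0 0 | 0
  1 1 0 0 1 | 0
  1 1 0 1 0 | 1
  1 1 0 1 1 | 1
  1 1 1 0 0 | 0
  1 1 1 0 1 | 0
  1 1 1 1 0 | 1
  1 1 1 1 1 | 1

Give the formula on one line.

  ~b = 11111111000000001111111100000000
  (~b & e) = 01010101000000000101010100000000
  ((~b & e) | a) = 01010101000000001111111111111111
  (d & ((~b & e) | a)) = 00010001000000000011001100110011

(d & ((~b & e) | a))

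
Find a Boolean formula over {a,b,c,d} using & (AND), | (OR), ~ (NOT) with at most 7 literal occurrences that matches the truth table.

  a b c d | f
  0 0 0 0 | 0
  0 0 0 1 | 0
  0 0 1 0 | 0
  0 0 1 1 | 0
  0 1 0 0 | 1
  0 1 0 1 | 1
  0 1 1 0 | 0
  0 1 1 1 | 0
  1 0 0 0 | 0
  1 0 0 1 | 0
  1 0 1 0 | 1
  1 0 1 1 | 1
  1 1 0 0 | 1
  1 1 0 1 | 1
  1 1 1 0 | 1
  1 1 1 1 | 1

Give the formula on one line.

((a | ~c) & (b | c))

  ~c = 1100110011001100
  (a | ~c) = 1100110011111111
  (b | c) = 0011111100111111
  ((a | ~c) & (b | c)) = 0000110000111111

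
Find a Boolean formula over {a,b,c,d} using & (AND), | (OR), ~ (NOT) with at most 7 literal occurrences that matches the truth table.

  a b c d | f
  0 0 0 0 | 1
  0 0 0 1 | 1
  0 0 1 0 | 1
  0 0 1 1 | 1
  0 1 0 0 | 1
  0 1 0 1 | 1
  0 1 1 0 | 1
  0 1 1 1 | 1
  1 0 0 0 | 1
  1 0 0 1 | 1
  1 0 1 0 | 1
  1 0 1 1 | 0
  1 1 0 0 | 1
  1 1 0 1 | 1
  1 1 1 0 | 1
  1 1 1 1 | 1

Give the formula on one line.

  ~d = 1010101010101010
  (~d | b) = 1010111110101111
  ~a = 1111111100000000
  ((~d | b) | ~a) = 1111111110101111
  ~c = 1100110011001100
  (((~d | b) | ~a) | ~c) = 1111111111101111

(((~d | b) | ~a) | ~c)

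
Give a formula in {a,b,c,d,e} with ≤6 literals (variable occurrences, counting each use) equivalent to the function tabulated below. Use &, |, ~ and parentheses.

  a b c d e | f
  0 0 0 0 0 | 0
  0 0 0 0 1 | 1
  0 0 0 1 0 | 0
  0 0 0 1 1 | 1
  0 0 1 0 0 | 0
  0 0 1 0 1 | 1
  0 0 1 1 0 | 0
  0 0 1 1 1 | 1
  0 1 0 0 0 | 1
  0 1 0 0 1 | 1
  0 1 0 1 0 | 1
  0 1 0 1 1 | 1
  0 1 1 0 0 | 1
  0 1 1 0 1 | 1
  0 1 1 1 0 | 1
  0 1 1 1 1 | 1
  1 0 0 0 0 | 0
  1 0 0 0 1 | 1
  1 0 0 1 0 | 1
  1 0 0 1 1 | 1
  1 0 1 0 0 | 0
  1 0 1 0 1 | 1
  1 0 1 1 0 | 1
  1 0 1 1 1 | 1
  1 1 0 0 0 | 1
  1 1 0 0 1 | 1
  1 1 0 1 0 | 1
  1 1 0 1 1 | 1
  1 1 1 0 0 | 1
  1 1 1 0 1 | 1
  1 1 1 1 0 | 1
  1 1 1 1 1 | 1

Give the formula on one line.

((b | e) | (((a & ~e) & d) | e))

  (b | e) = 01010101111111110101010111111111
  ~e = 10101010101010101010101010101010
  (a & ~e) = 00000000000000001010101010101010
  ((a & ~e) & d) = 00000000000000000010001000100010
  (((a & ~e) & d) | e) = 01010101010101010111011101110111
  ((b | e) | (((a & ~e) & d) | e)) = 01010101111111110111011111111111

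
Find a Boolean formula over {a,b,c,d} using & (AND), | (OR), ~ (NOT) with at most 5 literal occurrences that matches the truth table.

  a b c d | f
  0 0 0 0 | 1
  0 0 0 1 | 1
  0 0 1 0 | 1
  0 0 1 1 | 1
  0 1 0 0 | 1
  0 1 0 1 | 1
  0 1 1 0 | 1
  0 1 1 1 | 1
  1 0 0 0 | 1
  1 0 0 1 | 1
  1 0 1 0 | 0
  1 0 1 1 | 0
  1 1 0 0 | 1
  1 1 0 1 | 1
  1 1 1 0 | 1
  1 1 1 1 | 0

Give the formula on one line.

((a & (~d & b)) | (~c | ~a))

  ~d = 1010101010101010
  (~d & b) = 0000101000001010
  (a & (~d & b)) = 0000000000001010
  ~c = 1100110011001100
  ~a = 1111111100000000
  (~c | ~a) = 1111111111001100
  ((a & (~d & b)) | (~c | ~a)) = 1111111111001110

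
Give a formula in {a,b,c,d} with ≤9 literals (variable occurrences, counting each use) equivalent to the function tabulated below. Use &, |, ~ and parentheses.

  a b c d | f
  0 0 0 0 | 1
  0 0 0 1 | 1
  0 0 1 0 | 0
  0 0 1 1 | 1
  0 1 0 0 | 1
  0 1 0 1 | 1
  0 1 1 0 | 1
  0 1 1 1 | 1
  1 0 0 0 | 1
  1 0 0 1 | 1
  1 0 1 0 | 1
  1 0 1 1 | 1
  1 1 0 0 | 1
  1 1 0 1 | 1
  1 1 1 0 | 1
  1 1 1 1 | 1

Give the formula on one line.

  (b | d) = 0101111101011111
  ~c = 1100110011001100
  (d | ~c) = 1101110111011101
  ((b | d) | (d | ~c)) = 1101111111011111
  (~c | a) = 1100110011111111
  (((b | d) | (d | ~c)) | (~c | a)) = 1101111111111111

(((b | d) | (d | ~c)) | (~c | a))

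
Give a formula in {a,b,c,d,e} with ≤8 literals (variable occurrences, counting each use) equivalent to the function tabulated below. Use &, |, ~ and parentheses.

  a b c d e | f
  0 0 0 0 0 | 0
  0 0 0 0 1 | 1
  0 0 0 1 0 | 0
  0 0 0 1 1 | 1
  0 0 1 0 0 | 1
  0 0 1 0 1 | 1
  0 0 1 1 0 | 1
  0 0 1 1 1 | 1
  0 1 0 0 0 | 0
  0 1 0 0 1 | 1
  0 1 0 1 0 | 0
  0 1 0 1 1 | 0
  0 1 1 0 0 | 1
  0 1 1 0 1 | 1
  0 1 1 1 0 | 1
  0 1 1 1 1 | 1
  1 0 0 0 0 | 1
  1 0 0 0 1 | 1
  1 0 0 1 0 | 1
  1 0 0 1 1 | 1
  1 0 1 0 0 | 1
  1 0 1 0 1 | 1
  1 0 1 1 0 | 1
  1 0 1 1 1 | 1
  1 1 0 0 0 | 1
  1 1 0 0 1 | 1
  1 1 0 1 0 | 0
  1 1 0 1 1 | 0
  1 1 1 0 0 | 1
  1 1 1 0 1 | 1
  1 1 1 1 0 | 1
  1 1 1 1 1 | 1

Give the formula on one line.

(c | ((e | a) & (~b | ~d)))

  (e | a) = 01010101010101011111111111111111
  ~b = 11111111000000001111111100000000
  ~d = 11001100110011001100110011001100
  (~b | ~d) = 11111111110011001111111111001100
  ((e | a) & (~b | ~d)) = 01010101010001001111111111001100
  (c | ((e | a) & (~b | ~d))) = 01011111010011111111111111001111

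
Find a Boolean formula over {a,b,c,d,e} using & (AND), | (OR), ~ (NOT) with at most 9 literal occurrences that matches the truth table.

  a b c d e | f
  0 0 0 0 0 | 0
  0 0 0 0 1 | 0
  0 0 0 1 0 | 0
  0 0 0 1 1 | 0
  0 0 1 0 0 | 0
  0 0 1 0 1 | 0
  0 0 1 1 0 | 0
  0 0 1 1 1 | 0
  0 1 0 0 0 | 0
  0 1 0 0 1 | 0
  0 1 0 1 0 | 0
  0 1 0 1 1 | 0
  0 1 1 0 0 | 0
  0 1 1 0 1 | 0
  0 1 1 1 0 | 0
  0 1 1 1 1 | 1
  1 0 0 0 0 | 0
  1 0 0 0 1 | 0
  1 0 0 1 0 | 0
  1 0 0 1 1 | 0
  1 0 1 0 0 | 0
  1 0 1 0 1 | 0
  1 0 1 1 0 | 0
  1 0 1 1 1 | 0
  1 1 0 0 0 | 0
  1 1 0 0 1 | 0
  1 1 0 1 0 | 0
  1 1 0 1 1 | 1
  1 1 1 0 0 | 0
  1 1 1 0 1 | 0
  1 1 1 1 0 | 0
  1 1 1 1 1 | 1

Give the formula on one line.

  ~e = 10101010101010101010101010101010
  (d | ~e) = 10111011101110111011101110111011
  (b & (d | ~e)) = 00000000101110110000000010111011
  ((b & (d | ~e)) & e) = 00000000000100010000000000010001
  (a & e) = 00000000000000000101010101010101
  ((a & e) | c) = 00001111000011110101111101011111
  (((b & (d | ~e)) & e) & ((a & e) | c)) = 00000000000000010000000000010001

(((b & (d | ~e)) & e) & ((a & e) | c))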